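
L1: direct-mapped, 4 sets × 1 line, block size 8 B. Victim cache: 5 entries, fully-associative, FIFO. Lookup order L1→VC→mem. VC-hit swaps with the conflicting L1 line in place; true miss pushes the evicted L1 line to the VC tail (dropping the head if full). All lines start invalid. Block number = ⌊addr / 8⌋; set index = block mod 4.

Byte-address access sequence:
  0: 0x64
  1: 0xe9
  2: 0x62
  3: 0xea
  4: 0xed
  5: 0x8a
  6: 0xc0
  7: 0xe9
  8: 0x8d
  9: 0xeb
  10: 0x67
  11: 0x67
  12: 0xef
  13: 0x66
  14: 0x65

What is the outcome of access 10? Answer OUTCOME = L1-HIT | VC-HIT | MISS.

OUTCOME = VC-HIT

0: 0x64 (blk 12, set 0) → MISS  vc=[]
1: 0xe9 (blk 29, set 1) → MISS  vc=[]
2: 0x62 (blk 12, set 0) → L1-HIT  vc=[]
3: 0xea (blk 29, set 1) → L1-HIT  vc=[]
4: 0xed (blk 29, set 1) → L1-HIT  vc=[]
5: 0x8a (blk 17, set 1) → MISS  vc=[29]
6: 0xc0 (blk 24, set 0) → MISS  vc=[29, 12]
7: 0xe9 (blk 29, set 1) → VC-HIT  vc=[17, 12]
8: 0x8d (blk 17, set 1) → VC-HIT  vc=[29, 12]
9: 0xeb (blk 29, set 1) → VC-HIT  vc=[17, 12]
10: 0x67 (blk 12, set 0) → VC-HIT  vc=[17, 24]
11: 0x67 (blk 12, set 0) → L1-HIT  vc=[17, 24]
12: 0xef (blk 29, set 1) → L1-HIT  vc=[17, 24]
13: 0x66 (blk 12, set 0) → L1-HIT  vc=[17, 24]
14: 0x65 (blk 12, set 0) → L1-HIT  vc=[17, 24]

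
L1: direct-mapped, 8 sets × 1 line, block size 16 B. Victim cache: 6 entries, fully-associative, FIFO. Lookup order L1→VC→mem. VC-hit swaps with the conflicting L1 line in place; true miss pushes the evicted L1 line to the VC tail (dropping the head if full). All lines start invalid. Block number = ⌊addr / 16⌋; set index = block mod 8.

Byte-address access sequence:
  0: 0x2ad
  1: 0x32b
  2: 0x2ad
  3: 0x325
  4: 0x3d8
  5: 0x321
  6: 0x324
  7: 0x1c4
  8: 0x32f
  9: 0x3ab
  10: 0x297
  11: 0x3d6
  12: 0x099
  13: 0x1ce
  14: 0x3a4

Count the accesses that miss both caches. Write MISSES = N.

#0 0x2ad→b42/s2 MISS; vc=[]
#1 0x32b→b50/s2 MISS; vc=[42]
#2 0x2ad→b42/s2 VC-HIT; vc=[50]
#3 0x325→b50/s2 VC-HIT; vc=[42]
#4 0x3d8→b61/s5 MISS; vc=[42]
#5 0x321→b50/s2 L1-HIT; vc=[42]
#6 0x324→b50/s2 L1-HIT; vc=[42]
#7 0x1c4→b28/s4 MISS; vc=[42]
#8 0x32f→b50/s2 L1-HIT; vc=[42]
#9 0x3ab→b58/s2 MISS; vc=[42,50]
#10 0x297→b41/s1 MISS; vc=[42,50]
#11 0x3d6→b61/s5 L1-HIT; vc=[42,50]
#12 0x99→b9/s1 MISS; vc=[42,50,41]
#13 0x1ce→b28/s4 L1-HIT; vc=[42,50,41]
#14 0x3a4→b58/s2 L1-HIT; vc=[42,50,41]

MISSES = 7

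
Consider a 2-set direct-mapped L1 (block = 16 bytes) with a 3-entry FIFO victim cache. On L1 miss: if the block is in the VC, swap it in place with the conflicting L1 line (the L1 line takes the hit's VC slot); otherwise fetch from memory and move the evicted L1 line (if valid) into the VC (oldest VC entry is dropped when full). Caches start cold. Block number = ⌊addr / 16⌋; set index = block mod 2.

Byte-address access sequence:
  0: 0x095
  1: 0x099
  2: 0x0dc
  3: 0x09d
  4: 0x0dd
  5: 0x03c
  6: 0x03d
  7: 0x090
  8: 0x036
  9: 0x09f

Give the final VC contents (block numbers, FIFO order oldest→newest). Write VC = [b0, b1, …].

VC = [3, 13]

0: 0x95 (blk 9, set 1) → MISS  vc=[]
1: 0x99 (blk 9, set 1) → L1-HIT  vc=[]
2: 0xdc (blk 13, set 1) → MISS  vc=[9]
3: 0x9d (blk 9, set 1) → VC-HIT  vc=[13]
4: 0xdd (blk 13, set 1) → VC-HIT  vc=[9]
5: 0x3c (blk 3, set 1) → MISS  vc=[9, 13]
6: 0x3d (blk 3, set 1) → L1-HIT  vc=[9, 13]
7: 0x90 (blk 9, set 1) → VC-HIT  vc=[3, 13]
8: 0x36 (blk 3, set 1) → VC-HIT  vc=[9, 13]
9: 0x9f (blk 9, set 1) → VC-HIT  vc=[3, 13]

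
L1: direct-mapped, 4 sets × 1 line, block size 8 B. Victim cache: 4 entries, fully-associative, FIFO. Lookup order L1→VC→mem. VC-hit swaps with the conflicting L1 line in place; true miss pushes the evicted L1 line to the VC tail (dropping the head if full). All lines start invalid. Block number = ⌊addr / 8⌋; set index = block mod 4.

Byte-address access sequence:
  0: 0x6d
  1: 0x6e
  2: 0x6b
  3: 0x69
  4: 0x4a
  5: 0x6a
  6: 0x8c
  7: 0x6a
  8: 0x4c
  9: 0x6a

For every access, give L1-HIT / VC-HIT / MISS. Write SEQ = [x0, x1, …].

SEQ = [MISS, L1-HIT, L1-HIT, L1-HIT, MISS, VC-HIT, MISS, VC-HIT, VC-HIT, VC-HIT]

0: 0x6d (blk 13, set 1) → MISS  vc=[]
1: 0x6e (blk 13, set 1) → L1-HIT  vc=[]
2: 0x6b (blk 13, set 1) → L1-HIT  vc=[]
3: 0x69 (blk 13, set 1) → L1-HIT  vc=[]
4: 0x4a (blk 9, set 1) → MISS  vc=[13]
5: 0x6a (blk 13, set 1) → VC-HIT  vc=[9]
6: 0x8c (blk 17, set 1) → MISS  vc=[9, 13]
7: 0x6a (blk 13, set 1) → VC-HIT  vc=[9, 17]
8: 0x4c (blk 9, set 1) → VC-HIT  vc=[13, 17]
9: 0x6a (blk 13, set 1) → VC-HIT  vc=[9, 17]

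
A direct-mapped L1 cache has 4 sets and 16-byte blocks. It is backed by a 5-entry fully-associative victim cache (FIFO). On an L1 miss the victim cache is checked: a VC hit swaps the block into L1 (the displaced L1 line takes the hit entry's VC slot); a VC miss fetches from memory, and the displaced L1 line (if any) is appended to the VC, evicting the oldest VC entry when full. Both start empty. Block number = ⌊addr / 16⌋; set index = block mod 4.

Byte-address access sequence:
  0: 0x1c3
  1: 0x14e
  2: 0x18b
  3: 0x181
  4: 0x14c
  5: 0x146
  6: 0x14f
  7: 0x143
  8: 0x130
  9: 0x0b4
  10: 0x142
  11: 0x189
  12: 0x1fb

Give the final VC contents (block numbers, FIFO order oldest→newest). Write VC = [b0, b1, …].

VC = [28, 20, 19, 11]

#0 0x1c3→b28/s0 MISS; vc=[]
#1 0x14e→b20/s0 MISS; vc=[28]
#2 0x18b→b24/s0 MISS; vc=[28,20]
#3 0x181→b24/s0 L1-HIT; vc=[28,20]
#4 0x14c→b20/s0 VC-HIT; vc=[28,24]
#5 0x146→b20/s0 L1-HIT; vc=[28,24]
#6 0x14f→b20/s0 L1-HIT; vc=[28,24]
#7 0x143→b20/s0 L1-HIT; vc=[28,24]
#8 0x130→b19/s3 MISS; vc=[28,24]
#9 0xb4→b11/s3 MISS; vc=[28,24,19]
#10 0x142→b20/s0 L1-HIT; vc=[28,24,19]
#11 0x189→b24/s0 VC-HIT; vc=[28,20,19]
#12 0x1fb→b31/s3 MISS; vc=[28,20,19,11]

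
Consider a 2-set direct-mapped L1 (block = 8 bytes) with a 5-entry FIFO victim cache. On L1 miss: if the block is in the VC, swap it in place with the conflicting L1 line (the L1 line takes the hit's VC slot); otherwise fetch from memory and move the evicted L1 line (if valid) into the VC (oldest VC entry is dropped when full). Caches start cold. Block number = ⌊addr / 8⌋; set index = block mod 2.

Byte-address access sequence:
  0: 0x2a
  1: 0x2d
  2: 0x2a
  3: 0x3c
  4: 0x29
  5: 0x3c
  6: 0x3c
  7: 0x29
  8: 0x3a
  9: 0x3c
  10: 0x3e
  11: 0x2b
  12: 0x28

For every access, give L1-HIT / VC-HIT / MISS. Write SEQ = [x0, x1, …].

SEQ = [MISS, L1-HIT, L1-HIT, MISS, VC-HIT, VC-HIT, L1-HIT, VC-HIT, VC-HIT, L1-HIT, L1-HIT, VC-HIT, L1-HIT]

  [0] addr=0x2a blk=5 s=1: MISS | VC []
  [1] addr=0x2d blk=5 s=1: L1-HIT | VC []
  [2] addr=0x2a blk=5 s=1: L1-HIT | VC []
  [3] addr=0x3c blk=7 s=1: MISS | VC [5]
  [4] addr=0x29 blk=5 s=1: VC-HIT | VC [7]
  [5] addr=0x3c blk=7 s=1: VC-HIT | VC [5]
  [6] addr=0x3c blk=7 s=1: L1-HIT | VC [5]
  [7] addr=0x29 blk=5 s=1: VC-HIT | VC [7]
  [8] addr=0x3a blk=7 s=1: VC-HIT | VC [5]
  [9] addr=0x3c blk=7 s=1: L1-HIT | VC [5]
  [10] addr=0x3e blk=7 s=1: L1-HIT | VC [5]
  [11] addr=0x2b blk=5 s=1: VC-HIT | VC [7]
  [12] addr=0x28 blk=5 s=1: L1-HIT | VC [7]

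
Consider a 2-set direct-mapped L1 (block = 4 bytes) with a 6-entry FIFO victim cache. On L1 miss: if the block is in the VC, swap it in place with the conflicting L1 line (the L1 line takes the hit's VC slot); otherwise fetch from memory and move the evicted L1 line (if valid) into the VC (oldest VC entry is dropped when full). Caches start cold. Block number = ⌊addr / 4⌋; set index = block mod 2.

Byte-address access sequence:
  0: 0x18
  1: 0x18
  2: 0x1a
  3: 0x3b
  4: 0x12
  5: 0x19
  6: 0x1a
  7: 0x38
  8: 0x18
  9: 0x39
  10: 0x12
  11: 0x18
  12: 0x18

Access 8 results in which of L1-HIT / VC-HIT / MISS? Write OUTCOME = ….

  [0] addr=0x18 blk=6 s=0: MISS | VC []
  [1] addr=0x18 blk=6 s=0: L1-HIT | VC []
  [2] addr=0x1a blk=6 s=0: L1-HIT | VC []
  [3] addr=0x3b blk=14 s=0: MISS | VC [6]
  [4] addr=0x12 blk=4 s=0: MISS | VC [6, 14]
  [5] addr=0x19 blk=6 s=0: VC-HIT | VC [4, 14]
  [6] addr=0x1a blk=6 s=0: L1-HIT | VC [4, 14]
  [7] addr=0x38 blk=14 s=0: VC-HIT | VC [4, 6]
  [8] addr=0x18 blk=6 s=0: VC-HIT | VC [4, 14]
  [9] addr=0x39 blk=14 s=0: VC-HIT | VC [4, 6]
  [10] addr=0x12 blk=4 s=0: VC-HIT | VC [14, 6]
  [11] addr=0x18 blk=6 s=0: VC-HIT | VC [14, 4]
  [12] addr=0x18 blk=6 s=0: L1-HIT | VC [14, 4]

OUTCOME = VC-HIT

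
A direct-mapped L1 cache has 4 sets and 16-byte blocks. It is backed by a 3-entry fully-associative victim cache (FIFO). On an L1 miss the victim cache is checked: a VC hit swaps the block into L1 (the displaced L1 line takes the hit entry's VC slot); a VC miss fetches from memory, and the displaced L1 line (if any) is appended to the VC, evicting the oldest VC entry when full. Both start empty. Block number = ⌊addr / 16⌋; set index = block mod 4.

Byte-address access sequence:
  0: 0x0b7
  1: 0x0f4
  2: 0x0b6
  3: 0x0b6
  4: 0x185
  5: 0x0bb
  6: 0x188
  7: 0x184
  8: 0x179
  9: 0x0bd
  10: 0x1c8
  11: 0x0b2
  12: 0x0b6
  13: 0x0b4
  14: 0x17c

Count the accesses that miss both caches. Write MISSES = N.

  [0] addr=0xb7 blk=11 s=3: MISS | VC []
  [1] addr=0xf4 blk=15 s=3: MISS | VC [11]
  [2] addr=0xb6 blk=11 s=3: VC-HIT | VC [15]
  [3] addr=0xb6 blk=11 s=3: L1-HIT | VC [15]
  [4] addr=0x185 blk=24 s=0: MISS | VC [15]
  [5] addr=0xbb blk=11 s=3: L1-HIT | VC [15]
  [6] addr=0x188 blk=24 s=0: L1-HIT | VC [15]
  [7] addr=0x184 blk=24 s=0: L1-HIT | VC [15]
  [8] addr=0x179 blk=23 s=3: MISS | VC [15, 11]
  [9] addr=0xbd blk=11 s=3: VC-HIT | VC [15, 23]
  [10] addr=0x1c8 blk=28 s=0: MISS | VC [15, 23, 24]
  [11] addr=0xb2 blk=11 s=3: L1-HIT | VC [15, 23, 24]
  [12] addr=0xb6 blk=11 s=3: L1-HIT | VC [15, 23, 24]
  [13] addr=0xb4 blk=11 s=3: L1-HIT | VC [15, 23, 24]
  [14] addr=0x17c blk=23 s=3: VC-HIT | VC [15, 11, 24]

MISSES = 5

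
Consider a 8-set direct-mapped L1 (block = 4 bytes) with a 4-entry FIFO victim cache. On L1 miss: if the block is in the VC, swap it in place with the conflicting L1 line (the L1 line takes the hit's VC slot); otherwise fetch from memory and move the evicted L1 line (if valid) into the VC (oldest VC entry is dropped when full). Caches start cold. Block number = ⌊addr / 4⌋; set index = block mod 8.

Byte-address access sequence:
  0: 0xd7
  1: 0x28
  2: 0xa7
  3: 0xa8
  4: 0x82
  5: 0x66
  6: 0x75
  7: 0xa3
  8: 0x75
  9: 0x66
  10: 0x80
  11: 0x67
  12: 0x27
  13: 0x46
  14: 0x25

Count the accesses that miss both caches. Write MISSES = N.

  [0] addr=0xd7 blk=53 s=5: MISS | VC []
  [1] addr=0x28 blk=10 s=2: MISS | VC []
  [2] addr=0xa7 blk=41 s=1: MISS | VC []
  [3] addr=0xa8 blk=42 s=2: MISS | VC [10]
  [4] addr=0x82 blk=32 s=0: MISS | VC [10]
  [5] addr=0x66 blk=25 s=1: MISS | VC [10, 41]
  [6] addr=0x75 blk=29 s=5: MISS | VC [10, 41, 53]
  [7] addr=0xa3 blk=40 s=0: MISS | VC [10, 41, 53, 32]
  [8] addr=0x75 blk=29 s=5: L1-HIT | VC [10, 41, 53, 32]
  [9] addr=0x66 blk=25 s=1: L1-HIT | VC [10, 41, 53, 32]
  [10] addr=0x80 blk=32 s=0: VC-HIT | VC [10, 41, 53, 40]
  [11] addr=0x67 blk=25 s=1: L1-HIT | VC [10, 41, 53, 40]
  [12] addr=0x27 blk=9 s=1: MISS | VC [41, 53, 40, 25]
  [13] addr=0x46 blk=17 s=1: MISS | VC [53, 40, 25, 9]
  [14] addr=0x25 blk=9 s=1: VC-HIT | VC [53, 40, 25, 17]

MISSES = 10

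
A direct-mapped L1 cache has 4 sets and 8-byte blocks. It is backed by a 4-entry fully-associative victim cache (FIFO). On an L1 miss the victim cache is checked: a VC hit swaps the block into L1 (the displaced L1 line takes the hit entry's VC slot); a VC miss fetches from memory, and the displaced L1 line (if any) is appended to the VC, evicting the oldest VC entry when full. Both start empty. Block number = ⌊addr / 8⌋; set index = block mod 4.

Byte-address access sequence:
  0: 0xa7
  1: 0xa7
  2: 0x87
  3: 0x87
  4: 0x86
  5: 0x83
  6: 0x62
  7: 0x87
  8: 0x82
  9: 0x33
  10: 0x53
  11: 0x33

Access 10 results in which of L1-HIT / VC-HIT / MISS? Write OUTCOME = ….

#0 0xa7→b20/s0 MISS; vc=[]
#1 0xa7→b20/s0 L1-HIT; vc=[]
#2 0x87→b16/s0 MISS; vc=[20]
#3 0x87→b16/s0 L1-HIT; vc=[20]
#4 0x86→b16/s0 L1-HIT; vc=[20]
#5 0x83→b16/s0 L1-HIT; vc=[20]
#6 0x62→b12/s0 MISS; vc=[20,16]
#7 0x87→b16/s0 VC-HIT; vc=[20,12]
#8 0x82→b16/s0 L1-HIT; vc=[20,12]
#9 0x33→b6/s2 MISS; vc=[20,12]
#10 0x53→b10/s2 MISS; vc=[20,12,6]
#11 0x33→b6/s2 VC-HIT; vc=[20,12,10]

OUTCOME = MISS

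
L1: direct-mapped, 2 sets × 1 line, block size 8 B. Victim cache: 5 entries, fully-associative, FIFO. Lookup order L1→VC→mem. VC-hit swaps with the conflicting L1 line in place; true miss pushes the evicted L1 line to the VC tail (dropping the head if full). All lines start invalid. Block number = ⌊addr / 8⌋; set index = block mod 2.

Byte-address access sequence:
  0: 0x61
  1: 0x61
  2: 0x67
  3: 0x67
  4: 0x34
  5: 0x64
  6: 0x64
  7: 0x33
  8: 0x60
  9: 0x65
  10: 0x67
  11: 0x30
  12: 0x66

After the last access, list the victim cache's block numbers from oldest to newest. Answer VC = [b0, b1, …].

VC = [6]

  [0] addr=0x61 blk=12 s=0: MISS | VC []
  [1] addr=0x61 blk=12 s=0: L1-HIT | VC []
  [2] addr=0x67 blk=12 s=0: L1-HIT | VC []
  [3] addr=0x67 blk=12 s=0: L1-HIT | VC []
  [4] addr=0x34 blk=6 s=0: MISS | VC [12]
  [5] addr=0x64 blk=12 s=0: VC-HIT | VC [6]
  [6] addr=0x64 blk=12 s=0: L1-HIT | VC [6]
  [7] addr=0x33 blk=6 s=0: VC-HIT | VC [12]
  [8] addr=0x60 blk=12 s=0: VC-HIT | VC [6]
  [9] addr=0x65 blk=12 s=0: L1-HIT | VC [6]
  [10] addr=0x67 blk=12 s=0: L1-HIT | VC [6]
  [11] addr=0x30 blk=6 s=0: VC-HIT | VC [12]
  [12] addr=0x66 blk=12 s=0: VC-HIT | VC [6]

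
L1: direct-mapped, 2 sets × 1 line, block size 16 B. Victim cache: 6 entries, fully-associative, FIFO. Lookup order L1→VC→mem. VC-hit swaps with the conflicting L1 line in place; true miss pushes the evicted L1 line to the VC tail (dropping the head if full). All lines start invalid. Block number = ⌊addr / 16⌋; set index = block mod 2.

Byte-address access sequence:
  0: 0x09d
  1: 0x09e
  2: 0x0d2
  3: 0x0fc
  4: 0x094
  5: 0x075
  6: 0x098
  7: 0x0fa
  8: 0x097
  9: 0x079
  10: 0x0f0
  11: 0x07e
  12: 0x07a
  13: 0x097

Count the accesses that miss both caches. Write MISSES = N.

MISSES = 4

0: 0x9d (blk 9, set 1) → MISS  vc=[]
1: 0x9e (blk 9, set 1) → L1-HIT  vc=[]
2: 0xd2 (blk 13, set 1) → MISS  vc=[9]
3: 0xfc (blk 15, set 1) → MISS  vc=[9, 13]
4: 0x94 (blk 9, set 1) → VC-HIT  vc=[15, 13]
5: 0x75 (blk 7, set 1) → MISS  vc=[15, 13, 9]
6: 0x98 (blk 9, set 1) → VC-HIT  vc=[15, 13, 7]
7: 0xfa (blk 15, set 1) → VC-HIT  vc=[9, 13, 7]
8: 0x97 (blk 9, set 1) → VC-HIT  vc=[15, 13, 7]
9: 0x79 (blk 7, set 1) → VC-HIT  vc=[15, 13, 9]
10: 0xf0 (blk 15, set 1) → VC-HIT  vc=[7, 13, 9]
11: 0x7e (blk 7, set 1) → VC-HIT  vc=[15, 13, 9]
12: 0x7a (blk 7, set 1) → L1-HIT  vc=[15, 13, 9]
13: 0x97 (blk 9, set 1) → VC-HIT  vc=[15, 13, 7]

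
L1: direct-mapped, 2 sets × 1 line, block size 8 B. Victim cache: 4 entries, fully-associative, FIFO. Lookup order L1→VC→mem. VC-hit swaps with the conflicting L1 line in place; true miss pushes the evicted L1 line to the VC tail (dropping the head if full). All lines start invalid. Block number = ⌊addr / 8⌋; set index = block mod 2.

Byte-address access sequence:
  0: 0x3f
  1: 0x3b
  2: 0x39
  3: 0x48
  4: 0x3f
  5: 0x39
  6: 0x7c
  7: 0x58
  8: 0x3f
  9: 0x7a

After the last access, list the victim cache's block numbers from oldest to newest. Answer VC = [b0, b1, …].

VC = [9, 11, 7]

0: 0x3f (blk 7, set 1) → MISS  vc=[]
1: 0x3b (blk 7, set 1) → L1-HIT  vc=[]
2: 0x39 (blk 7, set 1) → L1-HIT  vc=[]
3: 0x48 (blk 9, set 1) → MISS  vc=[7]
4: 0x3f (blk 7, set 1) → VC-HIT  vc=[9]
5: 0x39 (blk 7, set 1) → L1-HIT  vc=[9]
6: 0x7c (blk 15, set 1) → MISS  vc=[9, 7]
7: 0x58 (blk 11, set 1) → MISS  vc=[9, 7, 15]
8: 0x3f (blk 7, set 1) → VC-HIT  vc=[9, 11, 15]
9: 0x7a (blk 15, set 1) → VC-HIT  vc=[9, 11, 7]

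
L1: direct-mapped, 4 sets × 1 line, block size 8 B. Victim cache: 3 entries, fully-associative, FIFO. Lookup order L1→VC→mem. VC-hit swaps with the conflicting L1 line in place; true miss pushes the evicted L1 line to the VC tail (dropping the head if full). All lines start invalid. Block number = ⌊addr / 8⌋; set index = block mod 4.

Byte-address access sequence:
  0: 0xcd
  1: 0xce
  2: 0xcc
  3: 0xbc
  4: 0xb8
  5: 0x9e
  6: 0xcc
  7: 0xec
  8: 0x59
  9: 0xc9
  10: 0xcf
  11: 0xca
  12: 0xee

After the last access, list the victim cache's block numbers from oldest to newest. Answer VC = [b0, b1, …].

VC = [23, 25, 19]

0: 0xcd (blk 25, set 1) → MISS  vc=[]
1: 0xce (blk 25, set 1) → L1-HIT  vc=[]
2: 0xcc (blk 25, set 1) → L1-HIT  vc=[]
3: 0xbc (blk 23, set 3) → MISS  vc=[]
4: 0xb8 (blk 23, set 3) → L1-HIT  vc=[]
5: 0x9e (blk 19, set 3) → MISS  vc=[23]
6: 0xcc (blk 25, set 1) → L1-HIT  vc=[23]
7: 0xec (blk 29, set 1) → MISS  vc=[23, 25]
8: 0x59 (blk 11, set 3) → MISS  vc=[23, 25, 19]
9: 0xc9 (blk 25, set 1) → VC-HIT  vc=[23, 29, 19]
10: 0xcf (blk 25, set 1) → L1-HIT  vc=[23, 29, 19]
11: 0xca (blk 25, set 1) → L1-HIT  vc=[23, 29, 19]
12: 0xee (blk 29, set 1) → VC-HIT  vc=[23, 25, 19]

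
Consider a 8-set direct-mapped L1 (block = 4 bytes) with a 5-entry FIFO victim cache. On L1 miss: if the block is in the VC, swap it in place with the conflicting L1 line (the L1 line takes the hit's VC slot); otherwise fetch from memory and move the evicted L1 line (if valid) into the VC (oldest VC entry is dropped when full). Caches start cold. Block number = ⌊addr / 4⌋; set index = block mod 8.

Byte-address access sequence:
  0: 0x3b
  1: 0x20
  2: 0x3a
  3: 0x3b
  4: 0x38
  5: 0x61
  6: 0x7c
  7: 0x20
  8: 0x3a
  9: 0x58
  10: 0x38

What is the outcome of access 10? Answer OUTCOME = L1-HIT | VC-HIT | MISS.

OUTCOME = VC-HIT

#0 0x3b→b14/s6 MISS; vc=[]
#1 0x20→b8/s0 MISS; vc=[]
#2 0x3a→b14/s6 L1-HIT; vc=[]
#3 0x3b→b14/s6 L1-HIT; vc=[]
#4 0x38→b14/s6 L1-HIT; vc=[]
#5 0x61→b24/s0 MISS; vc=[8]
#6 0x7c→b31/s7 MISS; vc=[8]
#7 0x20→b8/s0 VC-HIT; vc=[24]
#8 0x3a→b14/s6 L1-HIT; vc=[24]
#9 0x58→b22/s6 MISS; vc=[24,14]
#10 0x38→b14/s6 VC-HIT; vc=[24,22]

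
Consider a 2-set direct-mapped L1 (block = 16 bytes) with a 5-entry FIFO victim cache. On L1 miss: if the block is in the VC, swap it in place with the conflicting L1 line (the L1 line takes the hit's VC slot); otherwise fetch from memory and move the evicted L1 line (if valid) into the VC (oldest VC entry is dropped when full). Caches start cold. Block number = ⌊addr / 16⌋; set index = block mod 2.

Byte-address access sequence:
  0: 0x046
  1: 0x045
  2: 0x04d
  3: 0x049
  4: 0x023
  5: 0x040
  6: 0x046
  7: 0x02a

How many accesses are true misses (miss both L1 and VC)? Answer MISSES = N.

#0 0x46→b4/s0 MISS; vc=[]
#1 0x45→b4/s0 L1-HIT; vc=[]
#2 0x4d→b4/s0 L1-HIT; vc=[]
#3 0x49→b4/s0 L1-HIT; vc=[]
#4 0x23→b2/s0 MISS; vc=[4]
#5 0x40→b4/s0 VC-HIT; vc=[2]
#6 0x46→b4/s0 L1-HIT; vc=[2]
#7 0x2a→b2/s0 VC-HIT; vc=[4]

MISSES = 2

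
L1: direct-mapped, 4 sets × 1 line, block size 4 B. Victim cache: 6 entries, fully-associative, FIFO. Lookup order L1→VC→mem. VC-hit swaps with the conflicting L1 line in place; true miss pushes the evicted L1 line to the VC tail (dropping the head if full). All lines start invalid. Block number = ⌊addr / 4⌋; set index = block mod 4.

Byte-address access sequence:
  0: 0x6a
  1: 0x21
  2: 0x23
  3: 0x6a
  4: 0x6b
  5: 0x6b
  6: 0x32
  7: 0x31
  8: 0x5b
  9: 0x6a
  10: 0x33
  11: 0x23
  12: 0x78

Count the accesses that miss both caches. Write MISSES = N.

#0 0x6a→b26/s2 MISS; vc=[]
#1 0x21→b8/s0 MISS; vc=[]
#2 0x23→b8/s0 L1-HIT; vc=[]
#3 0x6a→b26/s2 L1-HIT; vc=[]
#4 0x6b→b26/s2 L1-HIT; vc=[]
#5 0x6b→b26/s2 L1-HIT; vc=[]
#6 0x32→b12/s0 MISS; vc=[8]
#7 0x31→b12/s0 L1-HIT; vc=[8]
#8 0x5b→b22/s2 MISS; vc=[8,26]
#9 0x6a→b26/s2 VC-HIT; vc=[8,22]
#10 0x33→b12/s0 L1-HIT; vc=[8,22]
#11 0x23→b8/s0 VC-HIT; vc=[12,22]
#12 0x78→b30/s2 MISS; vc=[12,22,26]

MISSES = 5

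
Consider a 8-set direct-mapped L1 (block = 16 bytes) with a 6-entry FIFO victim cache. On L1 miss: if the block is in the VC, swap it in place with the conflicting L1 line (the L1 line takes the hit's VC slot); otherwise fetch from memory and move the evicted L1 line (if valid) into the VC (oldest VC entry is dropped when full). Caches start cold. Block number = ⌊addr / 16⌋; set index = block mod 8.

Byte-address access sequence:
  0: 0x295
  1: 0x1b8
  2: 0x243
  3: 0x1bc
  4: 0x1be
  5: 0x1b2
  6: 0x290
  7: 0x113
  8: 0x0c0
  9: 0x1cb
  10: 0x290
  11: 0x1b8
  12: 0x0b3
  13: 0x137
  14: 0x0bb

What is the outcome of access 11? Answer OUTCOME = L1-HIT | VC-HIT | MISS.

OUTCOME = L1-HIT

0: 0x295 (blk 41, set 1) → MISS  vc=[]
1: 0x1b8 (blk 27, set 3) → MISS  vc=[]
2: 0x243 (blk 36, set 4) → MISS  vc=[]
3: 0x1bc (blk 27, set 3) → L1-HIT  vc=[]
4: 0x1be (blk 27, set 3) → L1-HIT  vc=[]
5: 0x1b2 (blk 27, set 3) → L1-HIT  vc=[]
6: 0x290 (blk 41, set 1) → L1-HIT  vc=[]
7: 0x113 (blk 17, set 1) → MISS  vc=[41]
8: 0xc0 (blk 12, set 4) → MISS  vc=[41, 36]
9: 0x1cb (blk 28, set 4) → MISS  vc=[41, 36, 12]
10: 0x290 (blk 41, set 1) → VC-HIT  vc=[17, 36, 12]
11: 0x1b8 (blk 27, set 3) → L1-HIT  vc=[17, 36, 12]
12: 0xb3 (blk 11, set 3) → MISS  vc=[17, 36, 12, 27]
13: 0x137 (blk 19, set 3) → MISS  vc=[17, 36, 12, 27, 11]
14: 0xbb (blk 11, set 3) → VC-HIT  vc=[17, 36, 12, 27, 19]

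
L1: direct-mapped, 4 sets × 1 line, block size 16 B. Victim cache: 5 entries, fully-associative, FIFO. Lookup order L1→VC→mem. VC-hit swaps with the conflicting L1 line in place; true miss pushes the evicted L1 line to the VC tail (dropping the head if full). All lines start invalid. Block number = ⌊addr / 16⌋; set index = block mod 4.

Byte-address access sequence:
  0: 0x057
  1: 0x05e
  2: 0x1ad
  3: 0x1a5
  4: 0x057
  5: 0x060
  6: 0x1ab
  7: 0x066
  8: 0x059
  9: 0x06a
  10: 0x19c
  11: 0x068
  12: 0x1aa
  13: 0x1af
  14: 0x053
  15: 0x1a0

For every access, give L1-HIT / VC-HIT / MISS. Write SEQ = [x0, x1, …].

0: 0x57 (blk 5, set 1) → MISS  vc=[]
1: 0x5e (blk 5, set 1) → L1-HIT  vc=[]
2: 0x1ad (blk 26, set 2) → MISS  vc=[]
3: 0x1a5 (blk 26, set 2) → L1-HIT  vc=[]
4: 0x57 (blk 5, set 1) → L1-HIT  vc=[]
5: 0x60 (blk 6, set 2) → MISS  vc=[26]
6: 0x1ab (blk 26, set 2) → VC-HIT  vc=[6]
7: 0x66 (blk 6, set 2) → VC-HIT  vc=[26]
8: 0x59 (blk 5, set 1) → L1-HIT  vc=[26]
9: 0x6a (blk 6, set 2) → L1-HIT  vc=[26]
10: 0x19c (blk 25, set 1) → MISS  vc=[26, 5]
11: 0x68 (blk 6, set 2) → L1-HIT  vc=[26, 5]
12: 0x1aa (blk 26, set 2) → VC-HIT  vc=[6, 5]
13: 0x1af (blk 26, set 2) → L1-HIT  vc=[6, 5]
14: 0x53 (blk 5, set 1) → VC-HIT  vc=[6, 25]
15: 0x1a0 (blk 26, set 2) → L1-HIT  vc=[6, 25]

SEQ = [MISS, L1-HIT, MISS, L1-HIT, L1-HIT, MISS, VC-HIT, VC-HIT, L1-HIT, L1-HIT, MISS, L1-HIT, VC-HIT, L1-HIT, VC-HIT, L1-HIT]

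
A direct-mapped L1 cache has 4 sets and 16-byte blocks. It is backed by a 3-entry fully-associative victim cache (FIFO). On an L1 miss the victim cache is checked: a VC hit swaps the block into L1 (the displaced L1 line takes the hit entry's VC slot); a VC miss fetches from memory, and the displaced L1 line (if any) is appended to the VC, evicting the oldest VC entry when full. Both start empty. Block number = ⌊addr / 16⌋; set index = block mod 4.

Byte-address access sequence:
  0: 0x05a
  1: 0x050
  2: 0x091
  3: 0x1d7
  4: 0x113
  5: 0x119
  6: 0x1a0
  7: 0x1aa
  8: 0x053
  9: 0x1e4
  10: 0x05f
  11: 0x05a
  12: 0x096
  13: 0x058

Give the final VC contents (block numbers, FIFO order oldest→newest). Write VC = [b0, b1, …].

  [0] addr=0x5a blk=5 s=1: MISS | VC []
  [1] addr=0x50 blk=5 s=1: L1-HIT | VC []
  [2] addr=0x91 blk=9 s=1: MISS | VC [5]
  [3] addr=0x1d7 blk=29 s=1: MISS | VC [5, 9]
  [4] addr=0x113 blk=17 s=1: MISS | VC [5, 9, 29]
  [5] addr=0x119 blk=17 s=1: L1-HIT | VC [5, 9, 29]
  [6] addr=0x1a0 blk=26 s=2: MISS | VC [5, 9, 29]
  [7] addr=0x1aa blk=26 s=2: L1-HIT | VC [5, 9, 29]
  [8] addr=0x53 blk=5 s=1: VC-HIT | VC [17, 9, 29]
  [9] addr=0x1e4 blk=30 s=2: MISS | VC [9, 29, 26]
  [10] addr=0x5f blk=5 s=1: L1-HIT | VC [9, 29, 26]
  [11] addr=0x5a blk=5 s=1: L1-HIT | VC [9, 29, 26]
  [12] addr=0x96 blk=9 s=1: VC-HIT | VC [5, 29, 26]
  [13] addr=0x58 blk=5 s=1: VC-HIT | VC [9, 29, 26]

VC = [9, 29, 26]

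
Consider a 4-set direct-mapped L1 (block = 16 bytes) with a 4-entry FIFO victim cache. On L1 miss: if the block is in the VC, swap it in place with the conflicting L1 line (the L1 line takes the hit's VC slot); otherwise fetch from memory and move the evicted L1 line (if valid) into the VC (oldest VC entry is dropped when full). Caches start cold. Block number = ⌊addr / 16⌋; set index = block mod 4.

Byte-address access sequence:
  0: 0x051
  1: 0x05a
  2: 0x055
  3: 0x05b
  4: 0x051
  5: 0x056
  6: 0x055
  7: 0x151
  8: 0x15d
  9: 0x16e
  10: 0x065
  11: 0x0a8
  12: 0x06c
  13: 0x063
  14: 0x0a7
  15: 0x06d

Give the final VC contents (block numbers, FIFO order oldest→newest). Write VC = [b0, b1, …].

#0 0x51→b5/s1 MISS; vc=[]
#1 0x5a→b5/s1 L1-HIT; vc=[]
#2 0x55→b5/s1 L1-HIT; vc=[]
#3 0x5b→b5/s1 L1-HIT; vc=[]
#4 0x51→b5/s1 L1-HIT; vc=[]
#5 0x56→b5/s1 L1-HIT; vc=[]
#6 0x55→b5/s1 L1-HIT; vc=[]
#7 0x151→b21/s1 MISS; vc=[5]
#8 0x15d→b21/s1 L1-HIT; vc=[5]
#9 0x16e→b22/s2 MISS; vc=[5]
#10 0x65→b6/s2 MISS; vc=[5,22]
#11 0xa8→b10/s2 MISS; vc=[5,22,6]
#12 0x6c→b6/s2 VC-HIT; vc=[5,22,10]
#13 0x63→b6/s2 L1-HIT; vc=[5,22,10]
#14 0xa7→b10/s2 VC-HIT; vc=[5,22,6]
#15 0x6d→b6/s2 VC-HIT; vc=[5,22,10]

VC = [5, 22, 10]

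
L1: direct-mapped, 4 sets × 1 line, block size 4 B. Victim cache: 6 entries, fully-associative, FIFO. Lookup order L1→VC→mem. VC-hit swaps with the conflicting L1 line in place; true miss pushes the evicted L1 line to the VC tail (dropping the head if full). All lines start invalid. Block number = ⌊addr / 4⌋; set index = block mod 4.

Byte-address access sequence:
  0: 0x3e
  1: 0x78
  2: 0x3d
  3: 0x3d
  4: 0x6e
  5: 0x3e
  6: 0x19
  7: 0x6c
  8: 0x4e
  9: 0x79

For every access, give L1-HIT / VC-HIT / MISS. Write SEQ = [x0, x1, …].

  [0] addr=0x3e blk=15 s=3: MISS | VC []
  [1] addr=0x78 blk=30 s=2: MISS | VC []
  [2] addr=0x3d blk=15 s=3: L1-HIT | VC []
  [3] addr=0x3d blk=15 s=3: L1-HIT | VC []
  [4] addr=0x6e blk=27 s=3: MISS | VC [15]
  [5] addr=0x3e blk=15 s=3: VC-HIT | VC [27]
  [6] addr=0x19 blk=6 s=2: MISS | VC [27, 30]
  [7] addr=0x6c blk=27 s=3: VC-HIT | VC [15, 30]
  [8] addr=0x4e blk=19 s=3: MISS | VC [15, 30, 27]
  [9] addr=0x79 blk=30 s=2: VC-HIT | VC [15, 6, 27]

SEQ = [MISS, MISS, L1-HIT, L1-HIT, MISS, VC-HIT, MISS, VC-HIT, MISS, VC-HIT]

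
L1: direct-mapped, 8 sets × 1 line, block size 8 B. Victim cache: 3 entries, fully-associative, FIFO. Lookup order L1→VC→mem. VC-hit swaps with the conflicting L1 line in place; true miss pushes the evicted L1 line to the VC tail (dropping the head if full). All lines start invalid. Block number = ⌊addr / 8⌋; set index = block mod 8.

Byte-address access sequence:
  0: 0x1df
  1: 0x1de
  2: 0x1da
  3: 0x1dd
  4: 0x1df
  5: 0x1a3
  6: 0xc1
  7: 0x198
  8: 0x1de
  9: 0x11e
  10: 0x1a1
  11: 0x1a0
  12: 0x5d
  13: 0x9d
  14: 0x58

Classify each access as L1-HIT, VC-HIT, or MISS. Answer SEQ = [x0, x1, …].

  [0] addr=0x1df blk=59 s=3: MISS | VC []
  [1] addr=0x1de blk=59 s=3: L1-HIT | VC []
  [2] addr=0x1da blk=59 s=3: L1-HIT | VC []
  [3] addr=0x1dd blk=59 s=3: L1-HIT | VC []
  [4] addr=0x1df blk=59 s=3: L1-HIT | VC []
  [5] addr=0x1a3 blk=52 s=4: MISS | VC []
  [6] addr=0xc1 blk=24 s=0: MISS | VC []
  [7] addr=0x198 blk=51 s=3: MISS | VC [59]
  [8] addr=0x1de blk=59 s=3: VC-HIT | VC [51]
  [9] addr=0x11e blk=35 s=3: MISS | VC [51, 59]
  [10] addr=0x1a1 blk=52 s=4: L1-HIT | VC [51, 59]
  [11] addr=0x1a0 blk=52 s=4: L1-HIT | VC [51, 59]
  [12] addr=0x5d blk=11 s=3: MISS | VC [51, 59, 35]
  [13] addr=0x9d blk=19 s=3: MISS | VC [59, 35, 11]
  [14] addr=0x58 blk=11 s=3: VC-HIT | VC [59, 35, 19]

SEQ = [MISS, L1-HIT, L1-HIT, L1-HIT, L1-HIT, MISS, MISS, MISS, VC-HIT, MISS, L1-HIT, L1-HIT, MISS, MISS, VC-HIT]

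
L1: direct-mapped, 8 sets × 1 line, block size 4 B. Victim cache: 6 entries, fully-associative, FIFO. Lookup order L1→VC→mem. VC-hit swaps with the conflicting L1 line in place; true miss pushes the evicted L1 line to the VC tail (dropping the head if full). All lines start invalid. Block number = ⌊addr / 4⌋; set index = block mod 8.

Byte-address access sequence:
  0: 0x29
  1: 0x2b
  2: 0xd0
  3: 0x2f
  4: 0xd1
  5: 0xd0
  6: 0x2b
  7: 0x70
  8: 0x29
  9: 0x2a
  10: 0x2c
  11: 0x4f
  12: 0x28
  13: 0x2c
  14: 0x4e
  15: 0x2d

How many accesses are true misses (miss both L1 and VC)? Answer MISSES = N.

#0 0x29→b10/s2 MISS; vc=[]
#1 0x2b→b10/s2 L1-HIT; vc=[]
#2 0xd0→b52/s4 MISS; vc=[]
#3 0x2f→b11/s3 MISS; vc=[]
#4 0xd1→b52/s4 L1-HIT; vc=[]
#5 0xd0→b52/s4 L1-HIT; vc=[]
#6 0x2b→b10/s2 L1-HIT; vc=[]
#7 0x70→b28/s4 MISS; vc=[52]
#8 0x29→b10/s2 L1-HIT; vc=[52]
#9 0x2a→b10/s2 L1-HIT; vc=[52]
#10 0x2c→b11/s3 L1-HIT; vc=[52]
#11 0x4f→b19/s3 MISS; vc=[52,11]
#12 0x28→b10/s2 L1-HIT; vc=[52,11]
#13 0x2c→b11/s3 VC-HIT; vc=[52,19]
#14 0x4e→b19/s3 VC-HIT; vc=[52,11]
#15 0x2d→b11/s3 VC-HIT; vc=[52,19]

MISSES = 5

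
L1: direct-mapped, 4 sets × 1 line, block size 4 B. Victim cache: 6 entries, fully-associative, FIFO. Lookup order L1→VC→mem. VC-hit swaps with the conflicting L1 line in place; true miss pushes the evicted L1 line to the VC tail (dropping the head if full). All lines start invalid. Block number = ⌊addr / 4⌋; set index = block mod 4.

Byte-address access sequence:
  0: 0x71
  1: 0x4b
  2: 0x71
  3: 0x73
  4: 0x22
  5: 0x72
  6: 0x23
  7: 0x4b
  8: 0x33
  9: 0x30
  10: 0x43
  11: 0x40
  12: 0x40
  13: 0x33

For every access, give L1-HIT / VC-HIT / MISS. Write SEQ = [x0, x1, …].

SEQ = [MISS, MISS, L1-HIT, L1-HIT, MISS, VC-HIT, VC-HIT, L1-HIT, MISS, L1-HIT, MISS, L1-HIT, L1-HIT, VC-HIT]

#0 0x71→b28/s0 MISS; vc=[]
#1 0x4b→b18/s2 MISS; vc=[]
#2 0x71→b28/s0 L1-HIT; vc=[]
#3 0x73→b28/s0 L1-HIT; vc=[]
#4 0x22→b8/s0 MISS; vc=[28]
#5 0x72→b28/s0 VC-HIT; vc=[8]
#6 0x23→b8/s0 VC-HIT; vc=[28]
#7 0x4b→b18/s2 L1-HIT; vc=[28]
#8 0x33→b12/s0 MISS; vc=[28,8]
#9 0x30→b12/s0 L1-HIT; vc=[28,8]
#10 0x43→b16/s0 MISS; vc=[28,8,12]
#11 0x40→b16/s0 L1-HIT; vc=[28,8,12]
#12 0x40→b16/s0 L1-HIT; vc=[28,8,12]
#13 0x33→b12/s0 VC-HIT; vc=[28,8,16]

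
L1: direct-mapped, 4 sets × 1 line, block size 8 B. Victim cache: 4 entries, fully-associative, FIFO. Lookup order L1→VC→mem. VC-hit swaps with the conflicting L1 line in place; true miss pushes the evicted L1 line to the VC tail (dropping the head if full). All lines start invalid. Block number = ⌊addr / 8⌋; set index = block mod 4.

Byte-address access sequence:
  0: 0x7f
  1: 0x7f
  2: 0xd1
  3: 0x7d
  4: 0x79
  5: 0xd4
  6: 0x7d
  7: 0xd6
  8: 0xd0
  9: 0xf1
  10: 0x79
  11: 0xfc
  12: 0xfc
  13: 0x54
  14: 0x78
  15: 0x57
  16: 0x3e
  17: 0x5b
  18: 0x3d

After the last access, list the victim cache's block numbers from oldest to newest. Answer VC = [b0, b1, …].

VC = [31, 30, 15, 11]

0: 0x7f (blk 15, set 3) → MISS  vc=[]
1: 0x7f (blk 15, set 3) → L1-HIT  vc=[]
2: 0xd1 (blk 26, set 2) → MISS  vc=[]
3: 0x7d (blk 15, set 3) → L1-HIT  vc=[]
4: 0x79 (blk 15, set 3) → L1-HIT  vc=[]
5: 0xd4 (blk 26, set 2) → L1-HIT  vc=[]
6: 0x7d (blk 15, set 3) → L1-HIT  vc=[]
7: 0xd6 (blk 26, set 2) → L1-HIT  vc=[]
8: 0xd0 (blk 26, set 2) → L1-HIT  vc=[]
9: 0xf1 (blk 30, set 2) → MISS  vc=[26]
10: 0x79 (blk 15, set 3) → L1-HIT  vc=[26]
11: 0xfc (blk 31, set 3) → MISS  vc=[26, 15]
12: 0xfc (blk 31, set 3) → L1-HIT  vc=[26, 15]
13: 0x54 (blk 10, set 2) → MISS  vc=[26, 15, 30]
14: 0x78 (blk 15, set 3) → VC-HIT  vc=[26, 31, 30]
15: 0x57 (blk 10, set 2) → L1-HIT  vc=[26, 31, 30]
16: 0x3e (blk 7, set 3) → MISS  vc=[26, 31, 30, 15]
17: 0x5b (blk 11, set 3) → MISS  vc=[31, 30, 15, 7]
18: 0x3d (blk 7, set 3) → VC-HIT  vc=[31, 30, 15, 11]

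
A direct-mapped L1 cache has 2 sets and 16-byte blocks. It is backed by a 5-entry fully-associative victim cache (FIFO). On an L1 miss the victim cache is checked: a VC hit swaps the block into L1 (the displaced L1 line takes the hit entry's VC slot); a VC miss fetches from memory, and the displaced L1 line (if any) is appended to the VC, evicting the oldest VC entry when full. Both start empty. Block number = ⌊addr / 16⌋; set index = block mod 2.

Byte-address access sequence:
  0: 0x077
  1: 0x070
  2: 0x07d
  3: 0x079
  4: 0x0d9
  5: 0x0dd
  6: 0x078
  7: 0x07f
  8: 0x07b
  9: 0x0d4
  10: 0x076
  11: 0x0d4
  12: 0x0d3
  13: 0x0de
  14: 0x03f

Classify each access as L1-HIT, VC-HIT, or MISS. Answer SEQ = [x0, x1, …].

0: 0x77 (blk 7, set 1) → MISS  vc=[]
1: 0x70 (blk 7, set 1) → L1-HIT  vc=[]
2: 0x7d (blk 7, set 1) → L1-HIT  vc=[]
3: 0x79 (blk 7, set 1) → L1-HIT  vc=[]
4: 0xd9 (blk 13, set 1) → MISS  vc=[7]
5: 0xdd (blk 13, set 1) → L1-HIT  vc=[7]
6: 0x78 (blk 7, set 1) → VC-HIT  vc=[13]
7: 0x7f (blk 7, set 1) → L1-HIT  vc=[13]
8: 0x7b (blk 7, set 1) → L1-HIT  vc=[13]
9: 0xd4 (blk 13, set 1) → VC-HIT  vc=[7]
10: 0x76 (blk 7, set 1) → VC-HIT  vc=[13]
11: 0xd4 (blk 13, set 1) → VC-HIT  vc=[7]
12: 0xd3 (blk 13, set 1) → L1-HIT  vc=[7]
13: 0xde (blk 13, set 1) → L1-HIT  vc=[7]
14: 0x3f (blk 3, set 1) → MISS  vc=[7, 13]

SEQ = [MISS, L1-HIT, L1-HIT, L1-HIT, MISS, L1-HIT, VC-HIT, L1-HIT, L1-HIT, VC-HIT, VC-HIT, VC-HIT, L1-HIT, L1-HIT, MISS]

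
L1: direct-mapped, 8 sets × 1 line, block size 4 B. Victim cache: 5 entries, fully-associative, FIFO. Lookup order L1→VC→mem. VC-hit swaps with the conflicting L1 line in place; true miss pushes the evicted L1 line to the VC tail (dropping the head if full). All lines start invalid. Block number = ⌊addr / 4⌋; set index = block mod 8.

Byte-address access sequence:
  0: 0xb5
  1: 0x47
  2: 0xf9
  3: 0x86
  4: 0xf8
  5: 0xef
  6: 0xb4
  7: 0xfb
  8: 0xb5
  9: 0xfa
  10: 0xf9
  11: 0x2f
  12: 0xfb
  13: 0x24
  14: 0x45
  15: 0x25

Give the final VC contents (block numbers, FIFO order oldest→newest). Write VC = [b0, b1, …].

  [0] addr=0xb5 blk=45 s=5: MISS | VC []
  [1] addr=0x47 blk=17 s=1: MISS | VC []
  [2] addr=0xf9 blk=62 s=6: MISS | VC []
  [3] addr=0x86 blk=33 s=1: MISS | VC [17]
  [4] addr=0xf8 blk=62 s=6: L1-HIT | VC [17]
  [5] addr=0xef blk=59 s=3: MISS | VC [17]
  [6] addr=0xb4 blk=45 s=5: L1-HIT | VC [17]
  [7] addr=0xfb blk=62 s=6: L1-HIT | VC [17]
  [8] addr=0xb5 blk=45 s=5: L1-HIT | VC [17]
  [9] addr=0xfa blk=62 s=6: L1-HIT | VC [17]
  [10] addr=0xf9 blk=62 s=6: L1-HIT | VC [17]
  [11] addr=0x2f blk=11 s=3: MISS | VC [17, 59]
  [12] addr=0xfb blk=62 s=6: L1-HIT | VC [17, 59]
  [13] addr=0x24 blk=9 s=1: MISS | VC [17, 59, 33]
  [14] addr=0x45 blk=17 s=1: VC-HIT | VC [9, 59, 33]
  [15] addr=0x25 blk=9 s=1: VC-HIT | VC [17, 59, 33]

VC = [17, 59, 33]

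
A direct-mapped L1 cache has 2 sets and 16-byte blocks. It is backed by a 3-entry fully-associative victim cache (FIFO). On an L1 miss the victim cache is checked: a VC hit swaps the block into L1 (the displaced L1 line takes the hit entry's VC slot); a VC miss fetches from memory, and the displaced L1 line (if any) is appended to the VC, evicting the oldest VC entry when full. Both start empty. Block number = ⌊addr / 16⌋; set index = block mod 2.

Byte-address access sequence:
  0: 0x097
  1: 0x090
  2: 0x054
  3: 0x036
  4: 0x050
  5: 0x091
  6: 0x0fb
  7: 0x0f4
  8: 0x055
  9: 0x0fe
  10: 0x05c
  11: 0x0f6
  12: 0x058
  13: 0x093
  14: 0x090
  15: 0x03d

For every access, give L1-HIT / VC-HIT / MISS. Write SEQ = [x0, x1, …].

#0 0x97→b9/s1 MISS; vc=[]
#1 0x90→b9/s1 L1-HIT; vc=[]
#2 0x54→b5/s1 MISS; vc=[9]
#3 0x36→b3/s1 MISS; vc=[9,5]
#4 0x50→b5/s1 VC-HIT; vc=[9,3]
#5 0x91→b9/s1 VC-HIT; vc=[5,3]
#6 0xfb→b15/s1 MISS; vc=[5,3,9]
#7 0xf4→b15/s1 L1-HIT; vc=[5,3,9]
#8 0x55→b5/s1 VC-HIT; vc=[15,3,9]
#9 0xfe→b15/s1 VC-HIT; vc=[5,3,9]
#10 0x5c→b5/s1 VC-HIT; vc=[15,3,9]
#11 0xf6→b15/s1 VC-HIT; vc=[5,3,9]
#12 0x58→b5/s1 VC-HIT; vc=[15,3,9]
#13 0x93→b9/s1 VC-HIT; vc=[15,3,5]
#14 0x90→b9/s1 L1-HIT; vc=[15,3,5]
#15 0x3d→b3/s1 VC-HIT; vc=[15,9,5]

SEQ = [MISS, L1-HIT, MISS, MISS, VC-HIT, VC-HIT, MISS, L1-HIT, VC-HIT, VC-HIT, VC-HIT, VC-HIT, VC-HIT, VC-HIT, L1-HIT, VC-HIT]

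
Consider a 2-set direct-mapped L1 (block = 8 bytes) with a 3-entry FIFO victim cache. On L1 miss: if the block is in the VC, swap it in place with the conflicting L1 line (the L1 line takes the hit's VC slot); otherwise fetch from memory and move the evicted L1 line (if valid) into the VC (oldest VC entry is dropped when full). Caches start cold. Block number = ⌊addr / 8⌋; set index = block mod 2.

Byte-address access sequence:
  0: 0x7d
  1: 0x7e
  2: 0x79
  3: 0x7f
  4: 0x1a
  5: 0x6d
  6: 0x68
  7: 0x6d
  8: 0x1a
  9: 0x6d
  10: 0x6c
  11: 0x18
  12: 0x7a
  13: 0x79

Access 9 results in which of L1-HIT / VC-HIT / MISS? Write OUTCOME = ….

#0 0x7d→b15/s1 MISS; vc=[]
#1 0x7e→b15/s1 L1-HIT; vc=[]
#2 0x79→b15/s1 L1-HIT; vc=[]
#3 0x7f→b15/s1 L1-HIT; vc=[]
#4 0x1a→b3/s1 MISS; vc=[15]
#5 0x6d→b13/s1 MISS; vc=[15,3]
#6 0x68→b13/s1 L1-HIT; vc=[15,3]
#7 0x6d→b13/s1 L1-HIT; vc=[15,3]
#8 0x1a→b3/s1 VC-HIT; vc=[15,13]
#9 0x6d→b13/s1 VC-HIT; vc=[15,3]
#10 0x6c→b13/s1 L1-HIT; vc=[15,3]
#11 0x18→b3/s1 VC-HIT; vc=[15,13]
#12 0x7a→b15/s1 VC-HIT; vc=[3,13]
#13 0x79→b15/s1 L1-HIT; vc=[3,13]

OUTCOME = VC-HIT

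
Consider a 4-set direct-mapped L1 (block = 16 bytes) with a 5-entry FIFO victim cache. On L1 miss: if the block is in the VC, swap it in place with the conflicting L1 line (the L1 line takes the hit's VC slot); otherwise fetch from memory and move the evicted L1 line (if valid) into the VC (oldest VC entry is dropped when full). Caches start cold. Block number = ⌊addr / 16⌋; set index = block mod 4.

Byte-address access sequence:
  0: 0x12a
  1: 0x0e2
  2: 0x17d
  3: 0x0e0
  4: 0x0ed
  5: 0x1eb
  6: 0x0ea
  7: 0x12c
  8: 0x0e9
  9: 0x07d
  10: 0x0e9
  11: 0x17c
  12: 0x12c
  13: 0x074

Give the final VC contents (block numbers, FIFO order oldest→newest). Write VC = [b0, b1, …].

  [0] addr=0x12a blk=18 s=2: MISS | VC []
  [1] addr=0xe2 blk=14 s=2: MISS | VC [18]
  [2] addr=0x17d blk=23 s=3: MISS | VC [18]
  [3] addr=0xe0 blk=14 s=2: L1-HIT | VC [18]
  [4] addr=0xed blk=14 s=2: L1-HIT | VC [18]
  [5] addr=0x1eb blk=30 s=2: MISS | VC [18, 14]
  [6] addr=0xea blk=14 s=2: VC-HIT | VC [18, 30]
  [7] addr=0x12c blk=18 s=2: VC-HIT | VC [14, 30]
  [8] addr=0xe9 blk=14 s=2: VC-HIT | VC [18, 30]
  [9] addr=0x7d blk=7 s=3: MISS | VC [18, 30, 23]
  [10] addr=0xe9 blk=14 s=2: L1-HIT | VC [18, 30, 23]
  [11] addr=0x17c blk=23 s=3: VC-HIT | VC [18, 30, 7]
  [12] addr=0x12c blk=18 s=2: VC-HIT | VC [14, 30, 7]
  [13] addr=0x74 blk=7 s=3: VC-HIT | VC [14, 30, 23]

VC = [14, 30, 23]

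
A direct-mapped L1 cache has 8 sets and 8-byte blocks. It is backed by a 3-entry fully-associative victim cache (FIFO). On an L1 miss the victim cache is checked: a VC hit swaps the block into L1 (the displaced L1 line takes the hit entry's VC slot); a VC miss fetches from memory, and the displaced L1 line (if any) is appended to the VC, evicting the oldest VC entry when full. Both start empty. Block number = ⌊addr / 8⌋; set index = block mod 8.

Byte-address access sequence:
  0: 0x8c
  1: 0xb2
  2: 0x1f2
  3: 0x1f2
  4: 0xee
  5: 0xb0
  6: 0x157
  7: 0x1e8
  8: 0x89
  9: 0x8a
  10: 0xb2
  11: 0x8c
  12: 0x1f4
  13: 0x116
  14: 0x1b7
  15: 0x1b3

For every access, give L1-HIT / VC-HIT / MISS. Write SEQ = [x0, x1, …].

  [0] addr=0x8c blk=17 s=1: MISS | VC []
  [1] addr=0xb2 blk=22 s=6: MISS | VC []
  [2] addr=0x1f2 blk=62 s=6: MISS | VC [22]
  [3] addr=0x1f2 blk=62 s=6: L1-HIT | VC [22]
  [4] addr=0xee blk=29 s=5: MISS | VC [22]
  [5] addr=0xb0 blk=22 s=6: VC-HIT | VC [62]
  [6] addr=0x157 blk=42 s=2: MISS | VC [62]
  [7] addr=0x1e8 blk=61 s=5: MISS | VC [62, 29]
  [8] addr=0x89 blk=17 s=1: L1-HIT | VC [62, 29]
  [9] addr=0x8a blk=17 s=1: L1-HIT | VC [62, 29]
  [10] addr=0xb2 blk=22 s=6: L1-HIT | VC [62, 29]
  [11] addr=0x8c blk=17 s=1: L1-HIT | VC [62, 29]
  [12] addr=0x1f4 blk=62 s=6: VC-HIT | VC [22, 29]
  [13] addr=0x116 blk=34 s=2: MISS | VC [22, 29, 42]
  [14] addr=0x1b7 blk=54 s=6: MISS | VC [29, 42, 62]
  [15] addr=0x1b3 blk=54 s=6: L1-HIT | VC [29, 42, 62]

SEQ = [MISS, MISS, MISS, L1-HIT, MISS, VC-HIT, MISS, MISS, L1-HIT, L1-HIT, L1-HIT, L1-HIT, VC-HIT, MISS, MISS, L1-HIT]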